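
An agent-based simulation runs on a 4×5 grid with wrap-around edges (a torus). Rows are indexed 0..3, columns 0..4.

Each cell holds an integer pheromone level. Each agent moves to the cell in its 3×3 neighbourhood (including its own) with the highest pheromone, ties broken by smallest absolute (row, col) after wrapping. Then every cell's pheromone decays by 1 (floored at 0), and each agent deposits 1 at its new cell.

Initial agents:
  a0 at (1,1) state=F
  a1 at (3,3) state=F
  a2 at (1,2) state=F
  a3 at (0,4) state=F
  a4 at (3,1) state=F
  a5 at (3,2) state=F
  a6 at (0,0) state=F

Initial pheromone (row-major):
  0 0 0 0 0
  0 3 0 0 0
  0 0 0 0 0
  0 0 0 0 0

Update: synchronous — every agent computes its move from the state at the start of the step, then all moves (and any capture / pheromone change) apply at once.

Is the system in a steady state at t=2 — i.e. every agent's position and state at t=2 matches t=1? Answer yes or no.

t=1: a0@(1,1) a1@(0,2) a2@(1,1) a3@(0,0) a4@(0,0) a5@(0,1) a6@(1,1) | pheromone: 2 1 1 0 0 / 0 5 0 0 0 / 0 0 0 0 0 / 0 0 0 0 0
t=2: a0@(1,1) a1@(1,1) a2@(1,1) a3@(1,1) a4@(1,1) a5@(1,1) a6@(1,1) | pheromone: 1 0 0 0 0 / 0 11 0 0 0 / 0 0 0 0 0 / 0 0 0 0 0

no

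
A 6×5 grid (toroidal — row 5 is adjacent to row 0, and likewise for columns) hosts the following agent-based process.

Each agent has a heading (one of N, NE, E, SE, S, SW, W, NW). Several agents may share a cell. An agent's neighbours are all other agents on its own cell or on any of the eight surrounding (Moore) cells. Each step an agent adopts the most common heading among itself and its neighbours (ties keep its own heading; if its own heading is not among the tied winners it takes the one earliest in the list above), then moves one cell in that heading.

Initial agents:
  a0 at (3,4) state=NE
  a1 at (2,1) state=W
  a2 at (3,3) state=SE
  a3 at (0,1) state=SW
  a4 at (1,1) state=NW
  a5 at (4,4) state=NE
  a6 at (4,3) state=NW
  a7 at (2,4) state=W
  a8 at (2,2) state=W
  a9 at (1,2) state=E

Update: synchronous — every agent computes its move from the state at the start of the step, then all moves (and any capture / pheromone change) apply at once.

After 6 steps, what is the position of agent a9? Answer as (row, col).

(1, 1)

t=1: a0@(2,0):NE a1@(2,0):W a2@(2,4):NE a3@(1,0):SW a4@(1,0):W a5@(3,0):NE a6@(3,4):NE a7@(2,3):W a8@(2,1):W a9@(1,1):W
t=2: a0@(1,1):NE a1@(2,4):W a2@(1,0):NE a3@(1,4):W a4@(1,4):W a5@(2,1):NE a6@(2,0):NE a7@(1,4):NE a8@(2,0):W a9@(1,0):W
t=3: a0@(0,2):NE a1@(2,3):W a2@(0,1):NE a3@(1,3):W a4@(1,3):W a5@(1,2):NE a6@(1,1):NE a7@(1,3):W a8@(2,4):W a9@(1,4):W
t=4: a0@(5,3):NE a1@(2,2):W a2@(5,2):NE a3@(1,2):W a4@(1,2):W a5@(0,3):NE a6@(0,2):NE a7@(1,2):W a8@(2,3):W a9@(1,3):W
t=5: a0@(4,4):NE a1@(2,1):W a2@(4,3):NE a3@(1,1):W a4@(1,1):W a5@(5,4):NE a6@(5,3):NE a7@(1,1):W a8@(2,2):W a9@(1,2):W
t=6: a0@(3,0):NE a1@(2,0):W a2@(3,4):NE a3@(1,0):W a4@(1,0):W a5@(4,0):NE a6@(4,4):NE a7@(1,0):W a8@(2,1):W a9@(1,1):W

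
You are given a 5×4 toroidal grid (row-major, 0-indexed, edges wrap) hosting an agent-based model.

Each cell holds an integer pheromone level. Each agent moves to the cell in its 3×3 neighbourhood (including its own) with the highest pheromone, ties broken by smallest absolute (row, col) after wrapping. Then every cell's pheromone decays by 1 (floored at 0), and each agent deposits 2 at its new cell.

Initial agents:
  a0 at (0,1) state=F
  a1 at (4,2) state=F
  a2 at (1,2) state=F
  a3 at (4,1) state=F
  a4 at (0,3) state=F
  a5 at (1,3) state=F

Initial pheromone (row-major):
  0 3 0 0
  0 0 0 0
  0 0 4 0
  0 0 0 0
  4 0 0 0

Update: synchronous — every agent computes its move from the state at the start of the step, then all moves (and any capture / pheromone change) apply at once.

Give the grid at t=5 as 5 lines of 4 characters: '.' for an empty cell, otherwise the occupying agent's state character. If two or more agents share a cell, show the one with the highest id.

....
....
..F.
....
F...

t=1: a0@(4,0) a1@(0,1) a2@(2,2) a3@(4,0) a4@(4,0) a5@(2,2) | pheromone: 0 4 0 0 / 0 0 0 0 / 0 0 7 0 / 0 0 0 0 / 9 0 0 0
t=2: a0@(4,0) a1@(4,0) a2@(2,2) a3@(4,0) a4@(4,0) a5@(2,2) | pheromone: 0 3 0 0 / 0 0 0 0 / 0 0 10 0 / 0 0 0 0 / 16 0 0 0
t=3: a0@(4,0) a1@(4,0) a2@(2,2) a3@(4,0) a4@(4,0) a5@(2,2) | pheromone: 0 2 0 0 / 0 0 0 0 / 0 0 13 0 / 0 0 0 0 / 23 0 0 0
t=4: a0@(4,0) a1@(4,0) a2@(2,2) a3@(4,0) a4@(4,0) a5@(2,2) | pheromone: 0 1 0 0 / 0 0 0 0 / 0 0 16 0 / 0 0 0 0 / 30 0 0 0
t=5: a0@(4,0) a1@(4,0) a2@(2,2) a3@(4,0) a4@(4,0) a5@(2,2) | pheromone: 0 0 0 0 / 0 0 0 0 / 0 0 19 0 / 0 0 0 0 / 37 0 0 0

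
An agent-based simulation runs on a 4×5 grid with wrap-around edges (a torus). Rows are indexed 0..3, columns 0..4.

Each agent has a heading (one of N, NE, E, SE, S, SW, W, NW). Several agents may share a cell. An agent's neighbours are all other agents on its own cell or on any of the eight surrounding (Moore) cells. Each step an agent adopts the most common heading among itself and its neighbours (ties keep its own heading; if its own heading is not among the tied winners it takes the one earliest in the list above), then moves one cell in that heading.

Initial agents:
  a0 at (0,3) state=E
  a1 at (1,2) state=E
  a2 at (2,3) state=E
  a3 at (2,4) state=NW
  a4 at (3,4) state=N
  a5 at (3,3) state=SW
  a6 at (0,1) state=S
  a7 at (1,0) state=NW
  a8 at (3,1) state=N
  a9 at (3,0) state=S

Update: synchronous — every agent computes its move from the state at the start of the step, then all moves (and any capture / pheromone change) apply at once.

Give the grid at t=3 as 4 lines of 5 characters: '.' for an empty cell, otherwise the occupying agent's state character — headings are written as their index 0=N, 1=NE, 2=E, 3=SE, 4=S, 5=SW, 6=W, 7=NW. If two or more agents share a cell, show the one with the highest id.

t=1: a0@(0,4):E a1@(1,3):E a2@(2,4):E a3@(1,3):NW a4@(3,0):E a5@(3,4):E a6@(1,1):S a7@(0,4):NW a8@(0,1):S a9@(0,0):S
t=2: a0@(0,0):E a1@(1,4):E a2@(2,0):E a3@(1,4):E a4@(3,1):E a5@(3,0):E a6@(2,1):S a7@(0,0):E a8@(1,1):S a9@(1,0):S
t=3: a0@(0,1):E a1@(1,0):E a2@(2,1):E a3@(1,0):E a4@(3,2):E a5@(3,1):E a6@(3,1):S a7@(0,1):E a8@(2,1):S a9@(1,1):E

.2...
22...
.4...
.42..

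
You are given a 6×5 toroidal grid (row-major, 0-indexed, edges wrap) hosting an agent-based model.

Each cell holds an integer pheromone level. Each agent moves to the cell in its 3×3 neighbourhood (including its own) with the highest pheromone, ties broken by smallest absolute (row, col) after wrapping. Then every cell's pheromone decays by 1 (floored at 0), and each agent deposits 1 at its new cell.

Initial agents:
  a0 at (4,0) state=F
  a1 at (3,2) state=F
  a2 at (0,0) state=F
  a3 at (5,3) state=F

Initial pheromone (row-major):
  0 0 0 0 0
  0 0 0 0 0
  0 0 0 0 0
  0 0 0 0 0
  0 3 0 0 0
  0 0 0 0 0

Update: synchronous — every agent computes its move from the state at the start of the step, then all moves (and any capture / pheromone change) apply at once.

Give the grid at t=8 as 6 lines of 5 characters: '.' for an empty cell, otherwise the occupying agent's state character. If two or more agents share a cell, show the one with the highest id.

t=1: a0@(4,1) a1@(4,1) a2@(0,0) a3@(0,2) | pheromone: 1 0 1 0 0 / 0 0 0 0 0 / 0 0 0 0 0 / 0 0 0 0 0 / 0 4 0 0 0 / 0 0 0 0 0
t=2: a0@(4,1) a1@(4,1) a2@(0,0) a3@(0,2) | pheromone: 1 0 1 0 0 / 0 0 0 0 0 / 0 0 0 0 0 / 0 0 0 0 0 / 0 5 0 0 0 / 0 0 0 0 0
t=3: a0@(4,1) a1@(4,1) a2@(0,0) a3@(0,2) | pheromone: 1 0 1 0 0 / 0 0 0 0 0 / 0 0 0 0 0 / 0 0 0 0 0 / 0 6 0 0 0 / 0 0 0 0 0
t=4: a0@(4,1) a1@(4,1) a2@(0,0) a3@(0,2) | pheromone: 1 0 1 0 0 / 0 0 0 0 0 / 0 0 0 0 0 / 0 0 0 0 0 / 0 7 0 0 0 / 0 0 0 0 0
t=5: a0@(4,1) a1@(4,1) a2@(0,0) a3@(0,2) | pheromone: 1 0 1 0 0 / 0 0 0 0 0 / 0 0 0 0 0 / 0 0 0 0 0 / 0 8 0 0 0 / 0 0 0 0 0
t=6: a0@(4,1) a1@(4,1) a2@(0,0) a3@(0,2) | pheromone: 1 0 1 0 0 / 0 0 0 0 0 / 0 0 0 0 0 / 0 0 0 0 0 / 0 9 0 0 0 / 0 0 0 0 0
t=7: a0@(4,1) a1@(4,1) a2@(0,0) a3@(0,2) | pheromone: 1 0 1 0 0 / 0 0 0 0 0 / 0 0 0 0 0 / 0 0 0 0 0 / 0 10 0 0 0 / 0 0 0 0 0
t=8: a0@(4,1) a1@(4,1) a2@(0,0) a3@(0,2) | pheromone: 1 0 1 0 0 / 0 0 0 0 0 / 0 0 0 0 0 / 0 0 0 0 0 / 0 11 0 0 0 / 0 0 0 0 0

F.F..
.....
.....
.....
.F...
.....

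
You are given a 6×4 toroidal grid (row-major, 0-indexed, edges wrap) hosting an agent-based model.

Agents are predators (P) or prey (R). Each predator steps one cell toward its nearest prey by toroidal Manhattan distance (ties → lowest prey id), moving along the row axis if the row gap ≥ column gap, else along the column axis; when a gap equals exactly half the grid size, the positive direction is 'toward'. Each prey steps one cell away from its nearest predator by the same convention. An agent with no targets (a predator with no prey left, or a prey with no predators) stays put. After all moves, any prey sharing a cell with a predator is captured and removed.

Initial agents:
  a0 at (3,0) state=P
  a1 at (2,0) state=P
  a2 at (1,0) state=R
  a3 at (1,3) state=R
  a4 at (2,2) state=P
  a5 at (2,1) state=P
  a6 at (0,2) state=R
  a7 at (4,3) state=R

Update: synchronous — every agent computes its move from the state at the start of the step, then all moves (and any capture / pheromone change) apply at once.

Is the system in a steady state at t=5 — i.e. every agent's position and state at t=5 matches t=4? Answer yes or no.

t=1: a0@(2,0):P a1@(1,0):P a2@(0,0):R a3@(0,3):R a4@(1,2):P a5@(1,1):P a6@(5,2):R a7@(5,3):R
t=2: a0@(1,0):P a1@(0,0):P a2@(5,0):R a3@(5,3):R a4@(0,2):P a5@(0,1):P a6@(4,2):R a7@(4,3):R
t=3: a0@(0,0):P a1@(5,0):P a2@(4,0):R a3@(4,3):R a4@(5,2):P a5@(5,1):P a6@(3,2):R a7@(3,3):R
t=4: a0@(5,0):P a1@(4,0):P a2@(3,0):R a3@(3,3):R a4@(4,2):P a5@(4,1):P a6@(2,2):R a7@(2,3):R
t=5: a0@(4,0):P a1@(3,0):P a2@(2,0):R a3@(2,3):R a4@(3,2):P a5@(3,1):P a6@(1,2):R a7@(1,3):R

no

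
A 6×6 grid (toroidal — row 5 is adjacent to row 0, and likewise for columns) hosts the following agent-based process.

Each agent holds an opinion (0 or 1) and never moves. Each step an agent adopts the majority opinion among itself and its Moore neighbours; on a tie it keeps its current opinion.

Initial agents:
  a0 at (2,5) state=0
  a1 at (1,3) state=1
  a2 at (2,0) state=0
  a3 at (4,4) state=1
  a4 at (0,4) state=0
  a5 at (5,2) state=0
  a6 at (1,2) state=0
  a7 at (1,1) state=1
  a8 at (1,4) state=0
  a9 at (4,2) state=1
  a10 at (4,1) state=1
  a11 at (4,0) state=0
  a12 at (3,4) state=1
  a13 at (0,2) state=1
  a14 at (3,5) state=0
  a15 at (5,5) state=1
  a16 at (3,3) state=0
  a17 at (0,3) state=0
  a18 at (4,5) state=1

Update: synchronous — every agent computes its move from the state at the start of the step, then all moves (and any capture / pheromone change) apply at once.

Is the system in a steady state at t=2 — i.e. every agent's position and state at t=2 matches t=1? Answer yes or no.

no

t=1: a0@(2,5):0 a1@(1,3):0 a2@(2,0):0 a3@(4,4):1 a4@(0,4):0 a5@(5,2):1 a6@(1,2):1 a7@(1,1):1 a8@(1,4):0 a9@(4,2):1 a10@(4,1):1 a11@(4,0):1 a12@(3,4):1 a13@(0,2):1 a14@(3,5):0 a15@(5,5):1 a16@(3,3):1 a17@(0,3):0 a18@(4,5):1
t=2: a0@(2,5):0 a1@(1,3):0 a2@(2,0):0 a3@(4,4):1 a4@(0,4):0 a5@(5,2):1 a6@(1,2):1 a7@(1,1):1 a8@(1,4):0 a9@(4,2):1 a10@(4,1):1 a11@(4,0):1 a12@(3,4):1 a13@(0,2):1 a14@(3,5):1 a15@(5,5):1 a16@(3,3):1 a17@(0,3):0 a18@(4,5):1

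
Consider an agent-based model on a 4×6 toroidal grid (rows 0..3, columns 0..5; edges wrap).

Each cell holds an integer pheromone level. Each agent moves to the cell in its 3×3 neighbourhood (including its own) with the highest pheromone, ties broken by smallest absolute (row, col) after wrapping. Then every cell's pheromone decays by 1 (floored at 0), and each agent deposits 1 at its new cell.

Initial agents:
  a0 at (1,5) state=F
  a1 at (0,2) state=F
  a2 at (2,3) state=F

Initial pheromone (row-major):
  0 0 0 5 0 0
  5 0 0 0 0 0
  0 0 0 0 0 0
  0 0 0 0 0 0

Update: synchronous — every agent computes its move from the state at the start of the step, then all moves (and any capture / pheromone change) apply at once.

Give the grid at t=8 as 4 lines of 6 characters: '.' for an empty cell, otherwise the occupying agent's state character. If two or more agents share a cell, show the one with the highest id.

...F..
F.....
......
......

t=1: a0@(1,0) a1@(0,3) a2@(1,2) | pheromone: 0 0 0 5 0 0 / 5 0 1 0 0 0 / 0 0 0 0 0 0 / 0 0 0 0 0 0
t=2: a0@(1,0) a1@(0,3) a2@(0,3) | pheromone: 0 0 0 6 0 0 / 5 0 0 0 0 0 / 0 0 0 0 0 0 / 0 0 0 0 0 0
t=3: a0@(1,0) a1@(0,3) a2@(0,3) | pheromone: 0 0 0 7 0 0 / 5 0 0 0 0 0 / 0 0 0 0 0 0 / 0 0 0 0 0 0
t=4: a0@(1,0) a1@(0,3) a2@(0,3) | pheromone: 0 0 0 8 0 0 / 5 0 0 0 0 0 / 0 0 0 0 0 0 / 0 0 0 0 0 0
t=5: a0@(1,0) a1@(0,3) a2@(0,3) | pheromone: 0 0 0 9 0 0 / 5 0 0 0 0 0 / 0 0 0 0 0 0 / 0 0 0 0 0 0
t=6: a0@(1,0) a1@(0,3) a2@(0,3) | pheromone: 0 0 0 10 0 0 / 5 0 0 0 0 0 / 0 0 0 0 0 0 / 0 0 0 0 0 0
t=7: a0@(1,0) a1@(0,3) a2@(0,3) | pheromone: 0 0 0 11 0 0 / 5 0 0 0 0 0 / 0 0 0 0 0 0 / 0 0 0 0 0 0
t=8: a0@(1,0) a1@(0,3) a2@(0,3) | pheromone: 0 0 0 12 0 0 / 5 0 0 0 0 0 / 0 0 0 0 0 0 / 0 0 0 0 0 0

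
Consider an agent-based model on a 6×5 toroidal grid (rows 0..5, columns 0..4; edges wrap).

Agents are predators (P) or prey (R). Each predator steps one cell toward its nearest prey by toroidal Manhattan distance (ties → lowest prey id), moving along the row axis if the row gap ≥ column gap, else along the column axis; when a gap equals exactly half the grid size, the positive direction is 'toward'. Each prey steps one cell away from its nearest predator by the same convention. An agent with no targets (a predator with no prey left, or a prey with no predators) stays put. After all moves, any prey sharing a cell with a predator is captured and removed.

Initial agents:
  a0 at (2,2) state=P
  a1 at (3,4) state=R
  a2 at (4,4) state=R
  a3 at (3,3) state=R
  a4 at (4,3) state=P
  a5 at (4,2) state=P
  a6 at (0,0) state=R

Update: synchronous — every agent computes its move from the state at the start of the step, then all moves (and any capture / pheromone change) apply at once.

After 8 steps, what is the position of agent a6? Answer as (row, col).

t=1: a0@(3,2):P a1@(2,4):R a2@(4,0):R a3@(2,3):R a4@(4,4):P a5@(4,3):P a6@(5,0):R
t=2: a0@(2,2):P a1@(1,4):R a2@(4,1):R a3@(1,3):R a4@(4,0):P a5@(4,4):P a6@(0,0):R
t=3: a0@(1,2):P a1@(1,0):R a2@(4,2):R a3@(0,3):R a4@(4,1):P a5@(4,0):P a6@(1,0):R
t=4: a0@(1,1):P a1@(1,4):R a2@(4,3):R a3@(5,3):R a4@(4,2):P a5@(4,1):P a6@(1,4):R
t=5: a0@(1,0):P a1@(1,3):R a2@(4,4):R a3@(0,3):R a4@(4,3):P a5@(4,2):P a6@(1,3):R
t=6: a0@(1,4):P a1@(1,2):R a2@(4,0):R a3@(1,3):R a4@(4,4):P a5@(4,3):P a6@(1,2):R
t=7: a0@(1,3):P a1@(1,1):R a2@(4,1):R a3@(1,2):R a4@(4,0):P a5@(4,4):P a6@(1,1):R
t=8: a0@(1,2):P a1@(1,0):R a2@(4,2):R a3@(1,1):R a4@(4,1):P a5@(4,0):P a6@(1,0):R

(1, 0)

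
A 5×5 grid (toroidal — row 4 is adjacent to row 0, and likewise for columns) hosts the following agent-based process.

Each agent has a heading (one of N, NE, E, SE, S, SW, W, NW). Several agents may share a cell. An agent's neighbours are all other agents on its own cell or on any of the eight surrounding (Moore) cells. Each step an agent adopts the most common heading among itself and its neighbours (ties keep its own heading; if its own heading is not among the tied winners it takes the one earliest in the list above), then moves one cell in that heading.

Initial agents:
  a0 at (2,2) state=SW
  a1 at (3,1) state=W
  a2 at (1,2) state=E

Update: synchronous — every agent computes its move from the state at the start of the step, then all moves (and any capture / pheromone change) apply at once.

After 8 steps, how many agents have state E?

t=1: a0@(3,1):SW a1@(3,0):W a2@(1,3):E
t=2: a0@(4,0):SW a1@(3,4):W a2@(1,4):E
t=3: a0@(0,4):SW a1@(3,3):W a2@(1,0):E
t=4: a0@(1,3):SW a1@(3,2):W a2@(1,1):E
t=5: a0@(2,2):SW a1@(3,1):W a2@(1,2):E
t=6: a0@(3,1):SW a1@(3,0):W a2@(1,3):E
t=7: a0@(4,0):SW a1@(3,4):W a2@(1,4):E
t=8: a0@(0,4):SW a1@(3,3):W a2@(1,0):E

1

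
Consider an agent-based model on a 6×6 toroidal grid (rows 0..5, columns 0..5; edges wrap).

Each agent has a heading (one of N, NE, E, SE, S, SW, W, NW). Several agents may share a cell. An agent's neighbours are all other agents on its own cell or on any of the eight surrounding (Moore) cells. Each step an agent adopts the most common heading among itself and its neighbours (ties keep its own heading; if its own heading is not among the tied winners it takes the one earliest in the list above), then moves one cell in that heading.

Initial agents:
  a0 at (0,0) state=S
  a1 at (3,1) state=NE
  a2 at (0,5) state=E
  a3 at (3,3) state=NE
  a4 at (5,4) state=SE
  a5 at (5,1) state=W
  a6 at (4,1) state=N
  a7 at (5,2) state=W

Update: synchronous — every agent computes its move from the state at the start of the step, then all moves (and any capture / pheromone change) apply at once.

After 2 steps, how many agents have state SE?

1

t=1: a0@(1,0):S a1@(2,2):NE a2@(0,0):E a3@(2,4):NE a4@(0,5):SE a5@(5,0):W a6@(4,0):W a7@(5,1):W
t=2: a0@(2,0):S a1@(1,3):NE a2@(0,5):W a3@(1,5):NE a4@(1,0):SE a5@(5,5):W a6@(4,5):W a7@(5,0):W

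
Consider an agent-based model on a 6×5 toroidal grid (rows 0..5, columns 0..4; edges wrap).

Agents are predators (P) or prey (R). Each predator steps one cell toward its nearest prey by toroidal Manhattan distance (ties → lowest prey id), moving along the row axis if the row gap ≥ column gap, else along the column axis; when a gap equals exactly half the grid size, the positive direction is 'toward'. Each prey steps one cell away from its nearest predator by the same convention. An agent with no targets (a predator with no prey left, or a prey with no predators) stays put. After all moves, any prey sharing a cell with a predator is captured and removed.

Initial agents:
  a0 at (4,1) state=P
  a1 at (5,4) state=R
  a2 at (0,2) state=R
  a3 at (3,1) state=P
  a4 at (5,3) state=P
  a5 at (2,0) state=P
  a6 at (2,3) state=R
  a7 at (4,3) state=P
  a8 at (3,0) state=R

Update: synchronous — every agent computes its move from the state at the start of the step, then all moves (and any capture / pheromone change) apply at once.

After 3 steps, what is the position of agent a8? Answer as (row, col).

(3, 2)

t=1: a0@(3,1):P a1@(5,0):R a2@(1,2):R a3@(3,0):P a4@(5,4):P a5@(3,0):P a6@(2,2):R a7@(5,3):P a8@(3,4):R
t=2: a0@(2,1):P a1@(5,1):R a2@(0,2):R a3@(3,4):P a4@(5,0):P a5@(3,4):P a6@(1,2):R a7@(5,4):P a8@(3,3):R
t=3: a0@(1,1):P a1@(5,2):R a2@(5,2):R a3@(3,3):P a4@(5,1):P a5@(3,3):P a6@(0,2):R a7@(5,0):P a8@(3,2):R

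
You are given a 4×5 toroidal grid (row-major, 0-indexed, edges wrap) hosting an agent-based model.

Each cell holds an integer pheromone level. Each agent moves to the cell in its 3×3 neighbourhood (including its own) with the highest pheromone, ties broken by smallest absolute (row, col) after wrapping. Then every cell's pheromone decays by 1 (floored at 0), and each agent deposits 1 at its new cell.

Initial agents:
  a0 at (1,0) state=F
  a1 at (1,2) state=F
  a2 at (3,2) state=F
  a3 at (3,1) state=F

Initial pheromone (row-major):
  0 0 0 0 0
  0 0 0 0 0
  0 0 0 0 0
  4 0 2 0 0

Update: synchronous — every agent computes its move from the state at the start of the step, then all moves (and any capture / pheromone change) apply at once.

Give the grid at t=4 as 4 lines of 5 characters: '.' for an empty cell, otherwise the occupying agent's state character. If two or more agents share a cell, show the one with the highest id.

t=1: a0@(0,0) a1@(0,1) a2@(3,2) a3@(3,0) | pheromone: 1 1 0 0 0 / 0 0 0 0 0 / 0 0 0 0 0 / 4 0 2 0 0
t=2: a0@(3,0) a1@(3,0) a2@(3,2) a3@(3,0) | pheromone: 0 0 0 0 0 / 0 0 0 0 0 / 0 0 0 0 0 / 6 0 2 0 0
t=3: a0@(3,0) a1@(3,0) a2@(3,2) a3@(3,0) | pheromone: 0 0 0 0 0 / 0 0 0 0 0 / 0 0 0 0 0 / 8 0 2 0 0
t=4: a0@(3,0) a1@(3,0) a2@(3,2) a3@(3,0) | pheromone: 0 0 0 0 0 / 0 0 0 0 0 / 0 0 0 0 0 / 10 0 2 0 0

.....
.....
.....
F.F..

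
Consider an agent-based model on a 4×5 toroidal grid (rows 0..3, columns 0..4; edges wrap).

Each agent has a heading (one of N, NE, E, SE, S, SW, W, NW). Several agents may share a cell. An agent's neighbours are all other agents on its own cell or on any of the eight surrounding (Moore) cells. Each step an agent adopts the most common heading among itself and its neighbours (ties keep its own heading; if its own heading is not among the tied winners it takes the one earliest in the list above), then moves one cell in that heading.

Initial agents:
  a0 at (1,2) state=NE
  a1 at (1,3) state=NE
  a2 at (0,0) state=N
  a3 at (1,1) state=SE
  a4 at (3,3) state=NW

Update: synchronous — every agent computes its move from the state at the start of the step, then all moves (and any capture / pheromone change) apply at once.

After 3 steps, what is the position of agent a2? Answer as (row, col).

(1, 1)

t=1: a0@(0,3):NE a1@(0,4):NE a2@(3,0):N a3@(2,2):SE a4@(2,2):NW
t=2: a0@(3,4):NE a1@(3,0):NE a2@(2,0):N a3@(3,3):SE a4@(1,1):NW
t=3: a0@(2,0):NE a1@(2,1):NE a2@(1,1):NE a3@(0,4):SE a4@(0,0):NW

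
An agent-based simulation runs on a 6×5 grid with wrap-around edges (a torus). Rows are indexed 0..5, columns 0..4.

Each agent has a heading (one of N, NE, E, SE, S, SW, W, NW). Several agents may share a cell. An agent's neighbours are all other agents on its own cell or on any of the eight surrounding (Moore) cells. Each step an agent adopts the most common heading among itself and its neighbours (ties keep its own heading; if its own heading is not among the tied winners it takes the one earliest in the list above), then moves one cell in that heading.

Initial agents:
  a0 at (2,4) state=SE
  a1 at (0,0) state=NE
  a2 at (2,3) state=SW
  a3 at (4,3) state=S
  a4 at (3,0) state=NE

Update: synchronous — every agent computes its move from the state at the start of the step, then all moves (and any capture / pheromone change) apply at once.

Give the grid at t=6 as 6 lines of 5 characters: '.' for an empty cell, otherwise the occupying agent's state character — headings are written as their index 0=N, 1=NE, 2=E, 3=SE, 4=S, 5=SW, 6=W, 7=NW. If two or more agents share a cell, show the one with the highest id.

.1...
.....
3.5..
.1...
...4.
.....

t=1: a0@(3,0):SE a1@(5,1):NE a2@(3,2):SW a3@(5,3):S a4@(2,1):NE
t=2: a0@(4,1):SE a1@(4,2):NE a2@(4,1):SW a3@(0,3):S a4@(1,2):NE
t=3: a0@(5,2):SE a1@(3,3):NE a2@(5,0):SW a3@(1,3):S a4@(0,3):NE
t=4: a0@(0,3):SE a1@(2,4):NE a2@(0,4):SW a3@(2,3):S a4@(5,4):NE
t=5: a0@(1,4):SE a1@(1,0):NE a2@(1,3):SW a3@(3,3):S a4@(4,0):NE
t=6: a0@(2,0):SE a1@(0,1):NE a2@(2,2):SW a3@(4,3):S a4@(3,1):NE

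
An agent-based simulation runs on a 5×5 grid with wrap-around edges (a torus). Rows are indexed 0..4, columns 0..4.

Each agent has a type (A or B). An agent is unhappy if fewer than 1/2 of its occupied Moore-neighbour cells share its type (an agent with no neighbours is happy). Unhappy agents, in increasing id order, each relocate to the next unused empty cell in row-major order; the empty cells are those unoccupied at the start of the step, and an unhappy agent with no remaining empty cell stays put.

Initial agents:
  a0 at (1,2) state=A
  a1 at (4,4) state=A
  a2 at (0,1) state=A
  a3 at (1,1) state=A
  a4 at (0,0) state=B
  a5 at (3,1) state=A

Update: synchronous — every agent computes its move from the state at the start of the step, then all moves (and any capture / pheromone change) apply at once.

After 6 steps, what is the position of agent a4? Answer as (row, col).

t=1: a0@(1,2):A a1@(0,2):A a2@(0,1):A a3@(1,1):A a4@(0,3):B a5@(3,1):A
t=2: a0@(1,2):A a1@(0,2):A a2@(0,1):A a3@(1,1):A a4@(0,0):B a5@(3,1):A
t=3: a0@(1,2):A a1@(0,2):A a2@(0,1):A a3@(1,1):A a4@(0,3):B a5@(3,1):A
t=4: a0@(1,2):A a1@(0,2):A a2@(0,1):A a3@(1,1):A a4@(0,0):B a5@(3,1):A
t=5: a0@(1,2):A a1@(0,2):A a2@(0,1):A a3@(1,1):A a4@(0,3):B a5@(3,1):A
t=6: a0@(1,2):A a1@(0,2):A a2@(0,1):A a3@(1,1):A a4@(0,0):B a5@(3,1):A

(0, 0)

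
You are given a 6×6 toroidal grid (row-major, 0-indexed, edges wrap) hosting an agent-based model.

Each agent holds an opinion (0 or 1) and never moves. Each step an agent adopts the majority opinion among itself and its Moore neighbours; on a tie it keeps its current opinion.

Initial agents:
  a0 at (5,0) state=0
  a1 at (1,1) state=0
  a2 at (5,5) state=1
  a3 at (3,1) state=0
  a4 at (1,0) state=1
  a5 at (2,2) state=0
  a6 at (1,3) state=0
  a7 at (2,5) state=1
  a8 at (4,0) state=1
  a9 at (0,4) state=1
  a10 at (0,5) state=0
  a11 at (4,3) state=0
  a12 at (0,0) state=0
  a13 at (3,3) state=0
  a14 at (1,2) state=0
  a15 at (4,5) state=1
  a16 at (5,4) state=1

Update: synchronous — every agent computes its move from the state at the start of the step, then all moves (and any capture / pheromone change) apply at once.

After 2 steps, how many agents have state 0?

9

t=1: a0@(5,0):0 a1@(1,1):0 a2@(5,5):1 a3@(3,1):0 a4@(1,0):0 a5@(2,2):0 a6@(1,3):0 a7@(2,5):1 a8@(4,0):1 a9@(0,4):1 a10@(0,5):1 a11@(4,3):0 a12@(0,0):0 a13@(3,3):0 a14@(1,2):0 a15@(4,5):1 a16@(5,4):1
t=2: a0@(5,0):1 a1@(1,1):0 a2@(5,5):1 a3@(3,1):0 a4@(1,0):0 a5@(2,2):0 a6@(1,3):0 a7@(2,5):1 a8@(4,0):1 a9@(0,4):1 a10@(0,5):1 a11@(4,3):0 a12@(0,0):0 a13@(3,3):0 a14@(1,2):0 a15@(4,5):1 a16@(5,4):1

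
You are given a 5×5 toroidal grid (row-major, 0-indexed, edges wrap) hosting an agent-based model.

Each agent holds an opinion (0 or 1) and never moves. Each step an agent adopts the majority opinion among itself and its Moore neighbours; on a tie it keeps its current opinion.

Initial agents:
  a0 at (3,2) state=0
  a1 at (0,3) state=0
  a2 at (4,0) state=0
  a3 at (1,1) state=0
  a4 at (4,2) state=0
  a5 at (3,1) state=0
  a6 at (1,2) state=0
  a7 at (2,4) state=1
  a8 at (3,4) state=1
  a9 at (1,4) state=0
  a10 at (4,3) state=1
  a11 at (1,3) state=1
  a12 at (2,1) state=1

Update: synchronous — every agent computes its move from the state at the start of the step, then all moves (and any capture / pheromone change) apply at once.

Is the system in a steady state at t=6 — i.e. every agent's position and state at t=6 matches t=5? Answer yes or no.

yes

t=1: a0@(3,2):0 a1@(0,3):0 a2@(4,0):0 a3@(1,1):0 a4@(4,2):0 a5@(3,1):0 a6@(1,2):0 a7@(2,4):1 a8@(3,4):1 a9@(1,4):0 a10@(4,3):0 a11@(1,3):0 a12@(2,1):0
t=2: (unchanged — steady state)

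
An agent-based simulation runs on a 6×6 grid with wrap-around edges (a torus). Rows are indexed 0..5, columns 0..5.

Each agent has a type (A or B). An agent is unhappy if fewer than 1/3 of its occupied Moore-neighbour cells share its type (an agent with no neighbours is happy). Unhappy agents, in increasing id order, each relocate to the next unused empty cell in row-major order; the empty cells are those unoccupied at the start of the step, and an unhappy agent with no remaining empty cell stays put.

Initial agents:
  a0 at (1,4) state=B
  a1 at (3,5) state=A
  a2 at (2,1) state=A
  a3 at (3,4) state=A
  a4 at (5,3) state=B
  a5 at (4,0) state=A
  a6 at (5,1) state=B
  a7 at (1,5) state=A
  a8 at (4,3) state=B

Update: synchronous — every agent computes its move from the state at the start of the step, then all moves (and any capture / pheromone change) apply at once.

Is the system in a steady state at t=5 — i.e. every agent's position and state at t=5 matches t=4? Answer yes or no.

t=1: a0@(0,0):B a1@(3,5):A a2@(2,1):A a3@(3,4):A a4@(5,3):B a5@(4,0):A a6@(0,1):B a7@(0,2):A a8@(4,3):B
t=2: a0@(0,0):B a1@(3,5):A a2@(2,1):A a3@(3,4):A a4@(5,3):B a5@(4,0):A a6@(0,1):B a7@(0,3):A a8@(4,3):B
t=3: a0@(0,0):B a1@(3,5):A a2@(2,1):A a3@(3,4):A a4@(5,3):B a5@(4,0):A a6@(0,1):B a7@(0,2):A a8@(4,3):B
t=4: a0@(0,0):B a1@(3,5):A a2@(2,1):A a3@(3,4):A a4@(5,3):B a5@(4,0):A a6@(0,1):B a7@(0,3):A a8@(4,3):B
t=5: a0@(0,0):B a1@(3,5):A a2@(2,1):A a3@(3,4):A a4@(5,3):B a5@(4,0):A a6@(0,1):B a7@(0,2):A a8@(4,3):B

no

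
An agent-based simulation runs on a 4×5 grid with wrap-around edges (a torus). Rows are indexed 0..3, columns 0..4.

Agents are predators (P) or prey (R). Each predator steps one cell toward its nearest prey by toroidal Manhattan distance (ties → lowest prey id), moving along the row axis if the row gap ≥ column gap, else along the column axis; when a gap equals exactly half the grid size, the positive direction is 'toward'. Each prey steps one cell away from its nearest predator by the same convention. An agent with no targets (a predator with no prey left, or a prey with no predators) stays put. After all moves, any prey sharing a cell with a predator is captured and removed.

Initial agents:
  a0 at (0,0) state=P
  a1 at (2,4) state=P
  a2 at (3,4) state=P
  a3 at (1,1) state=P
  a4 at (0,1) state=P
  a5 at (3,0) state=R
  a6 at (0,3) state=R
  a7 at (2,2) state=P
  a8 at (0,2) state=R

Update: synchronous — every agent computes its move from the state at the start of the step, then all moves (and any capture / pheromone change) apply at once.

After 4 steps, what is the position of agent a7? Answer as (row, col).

t=1: a0@(3,0):P a1@(3,4):P a2@(3,0):P a3@(0,1):P a4@(0,2):P a5@(2,0):R a7@(3,2):P a8@(0,3):R
t=2: a0@(2,0):P a1@(2,4):P a2@(2,0):P a3@(0,2):P a4@(0,3):P a5@(1,0):R a7@(0,2):P a8@(0,4):R
t=3: a0@(1,0):P a1@(1,4):P a2@(1,0):P a3@(0,3):P a4@(0,4):P a5@(0,0):R a7@(0,3):P a8@(0,0):R
t=4: a0@(0,0):P a1@(0,4):P a2@(0,0):P a3@(0,4):P a4@(0,0):P a5@(3,0):R a7@(0,4):P a8@(3,0):R

(0, 4)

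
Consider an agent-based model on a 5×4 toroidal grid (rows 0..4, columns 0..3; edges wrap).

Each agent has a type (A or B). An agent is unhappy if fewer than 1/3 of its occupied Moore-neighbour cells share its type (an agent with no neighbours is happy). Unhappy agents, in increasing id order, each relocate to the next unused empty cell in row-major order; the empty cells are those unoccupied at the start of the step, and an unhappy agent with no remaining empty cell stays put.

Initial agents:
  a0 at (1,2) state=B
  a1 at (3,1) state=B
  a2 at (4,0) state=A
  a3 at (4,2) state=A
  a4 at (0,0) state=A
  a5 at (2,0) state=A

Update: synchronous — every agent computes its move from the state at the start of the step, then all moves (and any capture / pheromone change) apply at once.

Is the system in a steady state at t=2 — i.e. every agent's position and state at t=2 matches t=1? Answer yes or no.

no

t=1: a0@(1,2):B a1@(0,1):B a2@(4,0):A a3@(0,2):A a4@(0,0):A a5@(0,3):A
t=2: a0@(1,2):B a1@(1,0):B a2@(4,0):A a3@(0,2):A a4@(0,0):A a5@(0,3):A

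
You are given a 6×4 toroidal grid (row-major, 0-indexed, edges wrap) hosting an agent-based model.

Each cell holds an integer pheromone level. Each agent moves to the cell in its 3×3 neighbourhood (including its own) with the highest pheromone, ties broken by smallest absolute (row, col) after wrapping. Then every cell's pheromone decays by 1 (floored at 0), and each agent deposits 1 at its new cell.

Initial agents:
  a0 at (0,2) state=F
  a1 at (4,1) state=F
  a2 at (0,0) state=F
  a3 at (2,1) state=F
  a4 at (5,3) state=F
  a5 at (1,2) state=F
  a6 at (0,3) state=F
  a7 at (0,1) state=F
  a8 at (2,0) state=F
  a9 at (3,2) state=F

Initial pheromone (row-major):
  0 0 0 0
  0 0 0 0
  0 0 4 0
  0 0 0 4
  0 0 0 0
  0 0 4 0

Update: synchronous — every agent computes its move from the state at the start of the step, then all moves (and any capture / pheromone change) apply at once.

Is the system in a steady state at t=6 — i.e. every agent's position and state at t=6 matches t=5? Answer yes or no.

t=1: a0@(5,2) a1@(5,2) a2@(0,0) a3@(2,2) a4@(5,2) a5@(2,2) a6@(5,2) a7@(5,2) a8@(3,3) a9@(2,2) | pheromone: 1 0 0 0 / 0 0 0 0 / 0 0 6 0 / 0 0 0 4 / 0 0 0 0 / 0 0 8 0
t=2: a0@(5,2) a1@(5,2) a2@(0,0) a3@(2,2) a4@(5,2) a5@(2,2) a6@(5,2) a7@(5,2) a8@(2,2) a9@(2,2) | pheromone: 1 0 0 0 / 0 0 0 0 / 0 0 9 0 / 0 0 0 3 / 0 0 0 0 / 0 0 12 0
t=3: a0@(5,2) a1@(5,2) a2@(0,0) a3@(2,2) a4@(5,2) a5@(2,2) a6@(5,2) a7@(5,2) a8@(2,2) a9@(2,2) | pheromone: 1 0 0 0 / 0 0 0 0 / 0 0 12 0 / 0 0 0 2 / 0 0 0 0 / 0 0 16 0
t=4: a0@(5,2) a1@(5,2) a2@(0,0) a3@(2,2) a4@(5,2) a5@(2,2) a6@(5,2) a7@(5,2) a8@(2,2) a9@(2,2) | pheromone: 1 0 0 0 / 0 0 0 0 / 0 0 15 0 / 0 0 0 1 / 0 0 0 0 / 0 0 20 0
t=5: a0@(5,2) a1@(5,2) a2@(0,0) a3@(2,2) a4@(5,2) a5@(2,2) a6@(5,2) a7@(5,2) a8@(2,2) a9@(2,2) | pheromone: 1 0 0 0 / 0 0 0 0 / 0 0 18 0 / 0 0 0 0 / 0 0 0 0 / 0 0 24 0
t=6: a0@(5,2) a1@(5,2) a2@(0,0) a3@(2,2) a4@(5,2) a5@(2,2) a6@(5,2) a7@(5,2) a8@(2,2) a9@(2,2) | pheromone: 1 0 0 0 / 0 0 0 0 / 0 0 21 0 / 0 0 0 0 / 0 0 0 0 / 0 0 28 0

yes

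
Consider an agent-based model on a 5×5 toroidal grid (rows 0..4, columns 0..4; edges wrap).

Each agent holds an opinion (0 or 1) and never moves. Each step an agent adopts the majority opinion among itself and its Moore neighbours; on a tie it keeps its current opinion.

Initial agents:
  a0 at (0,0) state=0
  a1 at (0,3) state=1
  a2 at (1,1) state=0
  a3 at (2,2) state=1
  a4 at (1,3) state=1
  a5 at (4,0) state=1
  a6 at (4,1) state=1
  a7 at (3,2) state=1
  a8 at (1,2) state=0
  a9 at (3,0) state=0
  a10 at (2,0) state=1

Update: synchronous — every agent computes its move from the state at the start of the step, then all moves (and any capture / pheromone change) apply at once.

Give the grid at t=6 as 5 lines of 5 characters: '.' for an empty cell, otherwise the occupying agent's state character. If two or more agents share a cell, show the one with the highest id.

t=1: a0@(0,0):0 a1@(0,3):1 a2@(1,1):0 a3@(2,2):1 a4@(1,3):1 a5@(4,0):1 a6@(4,1):1 a7@(3,2):1 a8@(1,2):1 a9@(3,0):1 a10@(2,0):0
t=2: (unchanged — steady state)

0..1.
.011.
0.1..
1.1..
11...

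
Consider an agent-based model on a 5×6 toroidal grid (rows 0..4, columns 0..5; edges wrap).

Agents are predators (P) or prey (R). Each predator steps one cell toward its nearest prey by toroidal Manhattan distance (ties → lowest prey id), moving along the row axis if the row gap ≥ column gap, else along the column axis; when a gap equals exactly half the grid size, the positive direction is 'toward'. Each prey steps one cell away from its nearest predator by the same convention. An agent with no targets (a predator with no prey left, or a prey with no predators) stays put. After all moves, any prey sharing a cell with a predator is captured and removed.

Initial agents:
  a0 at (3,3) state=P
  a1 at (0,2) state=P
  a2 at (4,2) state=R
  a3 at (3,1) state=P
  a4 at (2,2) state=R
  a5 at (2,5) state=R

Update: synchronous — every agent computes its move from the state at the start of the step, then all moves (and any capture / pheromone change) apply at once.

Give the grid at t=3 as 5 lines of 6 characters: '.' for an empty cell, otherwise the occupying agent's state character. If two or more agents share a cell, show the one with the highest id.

R.....
..R...
.PPP..
......
......

t=1: a0@(4,3):P a1@(4,2):P a2@(3,2):R a3@(4,1):P a4@(1,2):R a5@(2,0):R
t=2: a0@(3,3):P a1@(3,2):P a2@(2,2):R a3@(3,1):P a4@(2,2):R a5@(1,0):R
t=3: a0@(2,3):P a1@(2,2):P a2@(1,2):R a3@(2,1):P a4@(1,2):R a5@(0,0):R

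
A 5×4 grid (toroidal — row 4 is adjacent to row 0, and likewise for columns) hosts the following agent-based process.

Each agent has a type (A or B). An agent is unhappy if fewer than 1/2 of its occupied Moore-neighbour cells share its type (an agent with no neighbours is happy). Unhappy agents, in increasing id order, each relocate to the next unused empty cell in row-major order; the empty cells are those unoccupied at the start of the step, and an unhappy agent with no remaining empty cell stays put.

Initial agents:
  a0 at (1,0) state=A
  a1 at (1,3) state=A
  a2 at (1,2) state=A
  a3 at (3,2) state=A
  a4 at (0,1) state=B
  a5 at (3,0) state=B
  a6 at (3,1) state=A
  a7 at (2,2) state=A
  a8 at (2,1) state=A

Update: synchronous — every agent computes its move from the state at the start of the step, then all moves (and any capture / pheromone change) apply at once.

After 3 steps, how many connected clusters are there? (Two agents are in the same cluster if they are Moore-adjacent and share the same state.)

t=1: a0@(1,0):A a1@(1,3):A a2@(1,2):A a3@(3,2):A a4@(0,0):B a5@(0,2):B a6@(3,1):A a7@(2,2):A a8@(2,1):A
t=2: a0@(1,0):A a1@(1,3):A a2@(1,2):A a3@(3,2):A a4@(0,1):B a5@(0,3):B a6@(3,1):A a7@(2,2):A a8@(2,1):A
t=3: a0@(1,0):A a1@(1,3):A a2@(1,2):A a3@(3,2):A a4@(0,0):B a5@(0,2):B a6@(3,1):A a7@(2,2):A a8@(2,1):A

3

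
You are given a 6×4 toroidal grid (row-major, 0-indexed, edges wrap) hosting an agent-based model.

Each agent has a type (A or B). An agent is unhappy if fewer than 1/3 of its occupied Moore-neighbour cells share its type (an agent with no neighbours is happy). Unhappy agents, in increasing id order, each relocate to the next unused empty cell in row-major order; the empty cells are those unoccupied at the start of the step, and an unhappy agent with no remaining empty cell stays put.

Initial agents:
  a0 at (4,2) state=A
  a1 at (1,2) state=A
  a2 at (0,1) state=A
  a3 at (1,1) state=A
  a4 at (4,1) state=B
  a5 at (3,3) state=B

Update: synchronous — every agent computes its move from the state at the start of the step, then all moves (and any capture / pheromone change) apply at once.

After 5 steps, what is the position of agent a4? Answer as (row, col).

(0, 2)

t=1: a0@(0,0):A a1@(1,2):A a2@(0,1):A a3@(1,1):A a4@(0,2):B a5@(0,3):B
t=2: a0@(0,0):A a1@(1,2):A a2@(0,1):A a3@(1,1):A a4@(1,0):B a5@(0,3):B
t=3: a0@(0,0):A a1@(1,2):A a2@(0,1):A a3@(1,1):A a4@(0,2):B a5@(0,3):B
t=4: a0@(0,0):A a1@(1,2):A a2@(0,1):A a3@(1,1):A a4@(1,0):B a5@(0,3):B
t=5: a0@(0,0):A a1@(1,2):A a2@(0,1):A a3@(1,1):A a4@(0,2):B a5@(0,3):B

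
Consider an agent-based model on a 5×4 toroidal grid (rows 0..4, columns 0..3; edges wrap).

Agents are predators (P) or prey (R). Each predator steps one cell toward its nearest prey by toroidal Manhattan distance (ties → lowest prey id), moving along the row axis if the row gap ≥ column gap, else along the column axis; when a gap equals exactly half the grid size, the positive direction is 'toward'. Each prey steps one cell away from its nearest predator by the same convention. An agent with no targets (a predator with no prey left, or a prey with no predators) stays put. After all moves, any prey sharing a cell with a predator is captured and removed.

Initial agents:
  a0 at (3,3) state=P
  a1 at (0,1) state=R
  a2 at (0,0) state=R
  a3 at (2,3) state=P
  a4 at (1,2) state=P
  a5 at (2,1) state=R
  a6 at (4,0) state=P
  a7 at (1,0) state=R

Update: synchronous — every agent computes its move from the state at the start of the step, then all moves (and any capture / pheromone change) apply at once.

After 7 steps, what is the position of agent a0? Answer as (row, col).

t=1: a0@(4,3):P a1@(4,1):R a2@(1,0):R a3@(2,0):P a4@(0,2):P a6@(0,0):P
t=2: a0@(4,0):P a2@(0,0):R a3@(1,0):P a4@(4,2):P a6@(1,0):P
t=3: a0@(0,0):P a2@(1,0):R a3@(0,0):P a4@(4,3):P a6@(0,0):P
t=4: a0@(1,0):P a2@(2,0):R a3@(1,0):P a4@(0,3):P a6@(1,0):P
t=5: a0@(2,0):P a2@(3,0):R a3@(2,0):P a4@(1,3):P a6@(2,0):P
t=6: a0@(3,0):P a2@(4,0):R a3@(3,0):P a4@(2,3):P a6@(3,0):P
t=7: a0@(4,0):P a2@(0,0):R a3@(4,0):P a4@(3,3):P a6@(4,0):P

(4, 0)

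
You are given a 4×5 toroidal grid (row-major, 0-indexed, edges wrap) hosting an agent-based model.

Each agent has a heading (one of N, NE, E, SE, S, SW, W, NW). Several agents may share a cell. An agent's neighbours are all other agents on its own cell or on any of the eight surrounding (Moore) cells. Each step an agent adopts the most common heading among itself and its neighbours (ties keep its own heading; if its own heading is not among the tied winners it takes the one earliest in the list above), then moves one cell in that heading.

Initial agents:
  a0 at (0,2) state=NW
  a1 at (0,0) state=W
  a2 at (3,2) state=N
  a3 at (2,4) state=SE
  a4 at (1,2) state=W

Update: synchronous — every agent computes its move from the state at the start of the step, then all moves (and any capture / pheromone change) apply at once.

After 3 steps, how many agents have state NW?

1

t=1: a0@(3,1):NW a1@(0,4):W a2@(2,2):N a3@(3,0):SE a4@(1,1):W
t=2: a0@(2,0):NW a1@(0,3):W a2@(1,2):N a3@(0,1):SE a4@(1,0):W
t=3: a0@(1,4):NW a1@(0,2):W a2@(0,2):N a3@(1,2):SE a4@(1,4):W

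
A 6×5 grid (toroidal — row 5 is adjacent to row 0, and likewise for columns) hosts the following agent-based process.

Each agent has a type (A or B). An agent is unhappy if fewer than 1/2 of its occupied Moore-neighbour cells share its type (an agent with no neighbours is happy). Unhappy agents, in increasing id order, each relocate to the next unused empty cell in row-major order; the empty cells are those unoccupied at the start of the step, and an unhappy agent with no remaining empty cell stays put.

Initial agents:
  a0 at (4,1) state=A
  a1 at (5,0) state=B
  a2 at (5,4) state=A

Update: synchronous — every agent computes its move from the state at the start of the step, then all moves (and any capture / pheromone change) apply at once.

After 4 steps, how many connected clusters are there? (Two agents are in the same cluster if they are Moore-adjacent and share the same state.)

t=1: a0@(0,0):A a1@(0,1):B a2@(0,2):A
t=2: a0@(0,3):A a1@(0,4):B a2@(1,0):A
t=3: a0@(0,0):A a1@(0,1):B a2@(0,2):A
t=4: a0@(0,3):A a1@(0,4):B a2@(1,0):A

3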